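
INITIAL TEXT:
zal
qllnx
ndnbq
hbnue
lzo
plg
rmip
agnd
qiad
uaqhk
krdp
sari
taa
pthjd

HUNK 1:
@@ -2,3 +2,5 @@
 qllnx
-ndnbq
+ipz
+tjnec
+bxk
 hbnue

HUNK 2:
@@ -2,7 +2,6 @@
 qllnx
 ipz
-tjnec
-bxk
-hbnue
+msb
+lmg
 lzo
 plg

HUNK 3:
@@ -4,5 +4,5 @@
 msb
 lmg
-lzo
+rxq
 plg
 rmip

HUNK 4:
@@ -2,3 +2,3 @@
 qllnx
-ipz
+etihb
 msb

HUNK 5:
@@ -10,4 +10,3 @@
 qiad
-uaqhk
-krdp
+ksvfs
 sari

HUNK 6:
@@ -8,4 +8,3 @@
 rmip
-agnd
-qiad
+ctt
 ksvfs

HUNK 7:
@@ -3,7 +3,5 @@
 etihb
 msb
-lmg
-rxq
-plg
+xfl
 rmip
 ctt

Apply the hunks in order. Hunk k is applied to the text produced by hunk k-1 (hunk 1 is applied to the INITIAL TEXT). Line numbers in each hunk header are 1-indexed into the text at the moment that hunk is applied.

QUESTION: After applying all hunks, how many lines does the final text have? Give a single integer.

Answer: 11

Derivation:
Hunk 1: at line 2 remove [ndnbq] add [ipz,tjnec,bxk] -> 16 lines: zal qllnx ipz tjnec bxk hbnue lzo plg rmip agnd qiad uaqhk krdp sari taa pthjd
Hunk 2: at line 2 remove [tjnec,bxk,hbnue] add [msb,lmg] -> 15 lines: zal qllnx ipz msb lmg lzo plg rmip agnd qiad uaqhk krdp sari taa pthjd
Hunk 3: at line 4 remove [lzo] add [rxq] -> 15 lines: zal qllnx ipz msb lmg rxq plg rmip agnd qiad uaqhk krdp sari taa pthjd
Hunk 4: at line 2 remove [ipz] add [etihb] -> 15 lines: zal qllnx etihb msb lmg rxq plg rmip agnd qiad uaqhk krdp sari taa pthjd
Hunk 5: at line 10 remove [uaqhk,krdp] add [ksvfs] -> 14 lines: zal qllnx etihb msb lmg rxq plg rmip agnd qiad ksvfs sari taa pthjd
Hunk 6: at line 8 remove [agnd,qiad] add [ctt] -> 13 lines: zal qllnx etihb msb lmg rxq plg rmip ctt ksvfs sari taa pthjd
Hunk 7: at line 3 remove [lmg,rxq,plg] add [xfl] -> 11 lines: zal qllnx etihb msb xfl rmip ctt ksvfs sari taa pthjd
Final line count: 11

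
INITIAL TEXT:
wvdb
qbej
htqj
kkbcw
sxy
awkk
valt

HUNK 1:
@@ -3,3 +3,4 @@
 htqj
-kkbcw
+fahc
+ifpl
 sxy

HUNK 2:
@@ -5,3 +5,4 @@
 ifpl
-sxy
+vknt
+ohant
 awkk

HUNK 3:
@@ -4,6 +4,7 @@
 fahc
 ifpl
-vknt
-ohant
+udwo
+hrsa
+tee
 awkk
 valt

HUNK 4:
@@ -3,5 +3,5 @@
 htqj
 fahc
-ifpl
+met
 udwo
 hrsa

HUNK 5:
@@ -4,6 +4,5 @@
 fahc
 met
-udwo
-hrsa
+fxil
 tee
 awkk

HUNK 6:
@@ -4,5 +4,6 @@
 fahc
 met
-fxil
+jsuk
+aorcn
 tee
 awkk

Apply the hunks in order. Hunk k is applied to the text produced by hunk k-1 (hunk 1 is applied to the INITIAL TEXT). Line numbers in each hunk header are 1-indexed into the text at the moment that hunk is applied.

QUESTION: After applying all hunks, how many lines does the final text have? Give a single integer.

Hunk 1: at line 3 remove [kkbcw] add [fahc,ifpl] -> 8 lines: wvdb qbej htqj fahc ifpl sxy awkk valt
Hunk 2: at line 5 remove [sxy] add [vknt,ohant] -> 9 lines: wvdb qbej htqj fahc ifpl vknt ohant awkk valt
Hunk 3: at line 4 remove [vknt,ohant] add [udwo,hrsa,tee] -> 10 lines: wvdb qbej htqj fahc ifpl udwo hrsa tee awkk valt
Hunk 4: at line 3 remove [ifpl] add [met] -> 10 lines: wvdb qbej htqj fahc met udwo hrsa tee awkk valt
Hunk 5: at line 4 remove [udwo,hrsa] add [fxil] -> 9 lines: wvdb qbej htqj fahc met fxil tee awkk valt
Hunk 6: at line 4 remove [fxil] add [jsuk,aorcn] -> 10 lines: wvdb qbej htqj fahc met jsuk aorcn tee awkk valt
Final line count: 10

Answer: 10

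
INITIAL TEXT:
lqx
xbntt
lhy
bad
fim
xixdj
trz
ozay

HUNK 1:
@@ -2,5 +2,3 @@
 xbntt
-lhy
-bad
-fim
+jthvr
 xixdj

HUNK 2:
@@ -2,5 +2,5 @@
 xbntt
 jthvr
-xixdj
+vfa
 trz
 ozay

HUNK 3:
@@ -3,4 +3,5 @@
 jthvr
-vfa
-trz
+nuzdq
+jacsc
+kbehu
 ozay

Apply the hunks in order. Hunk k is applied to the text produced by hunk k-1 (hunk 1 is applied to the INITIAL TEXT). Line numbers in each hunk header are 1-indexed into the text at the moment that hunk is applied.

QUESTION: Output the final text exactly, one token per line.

Hunk 1: at line 2 remove [lhy,bad,fim] add [jthvr] -> 6 lines: lqx xbntt jthvr xixdj trz ozay
Hunk 2: at line 2 remove [xixdj] add [vfa] -> 6 lines: lqx xbntt jthvr vfa trz ozay
Hunk 3: at line 3 remove [vfa,trz] add [nuzdq,jacsc,kbehu] -> 7 lines: lqx xbntt jthvr nuzdq jacsc kbehu ozay

Answer: lqx
xbntt
jthvr
nuzdq
jacsc
kbehu
ozay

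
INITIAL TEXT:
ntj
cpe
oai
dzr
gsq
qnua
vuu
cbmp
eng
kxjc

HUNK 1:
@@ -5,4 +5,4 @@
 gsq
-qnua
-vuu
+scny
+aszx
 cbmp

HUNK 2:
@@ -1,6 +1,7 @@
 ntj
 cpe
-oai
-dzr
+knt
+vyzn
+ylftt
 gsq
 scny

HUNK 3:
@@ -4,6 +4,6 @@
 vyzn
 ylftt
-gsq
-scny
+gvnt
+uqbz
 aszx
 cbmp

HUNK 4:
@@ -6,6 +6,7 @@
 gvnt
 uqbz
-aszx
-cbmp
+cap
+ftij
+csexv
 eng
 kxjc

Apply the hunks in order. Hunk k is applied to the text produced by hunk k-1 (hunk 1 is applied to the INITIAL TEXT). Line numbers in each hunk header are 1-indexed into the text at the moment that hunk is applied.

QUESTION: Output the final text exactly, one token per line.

Hunk 1: at line 5 remove [qnua,vuu] add [scny,aszx] -> 10 lines: ntj cpe oai dzr gsq scny aszx cbmp eng kxjc
Hunk 2: at line 1 remove [oai,dzr] add [knt,vyzn,ylftt] -> 11 lines: ntj cpe knt vyzn ylftt gsq scny aszx cbmp eng kxjc
Hunk 3: at line 4 remove [gsq,scny] add [gvnt,uqbz] -> 11 lines: ntj cpe knt vyzn ylftt gvnt uqbz aszx cbmp eng kxjc
Hunk 4: at line 6 remove [aszx,cbmp] add [cap,ftij,csexv] -> 12 lines: ntj cpe knt vyzn ylftt gvnt uqbz cap ftij csexv eng kxjc

Answer: ntj
cpe
knt
vyzn
ylftt
gvnt
uqbz
cap
ftij
csexv
eng
kxjc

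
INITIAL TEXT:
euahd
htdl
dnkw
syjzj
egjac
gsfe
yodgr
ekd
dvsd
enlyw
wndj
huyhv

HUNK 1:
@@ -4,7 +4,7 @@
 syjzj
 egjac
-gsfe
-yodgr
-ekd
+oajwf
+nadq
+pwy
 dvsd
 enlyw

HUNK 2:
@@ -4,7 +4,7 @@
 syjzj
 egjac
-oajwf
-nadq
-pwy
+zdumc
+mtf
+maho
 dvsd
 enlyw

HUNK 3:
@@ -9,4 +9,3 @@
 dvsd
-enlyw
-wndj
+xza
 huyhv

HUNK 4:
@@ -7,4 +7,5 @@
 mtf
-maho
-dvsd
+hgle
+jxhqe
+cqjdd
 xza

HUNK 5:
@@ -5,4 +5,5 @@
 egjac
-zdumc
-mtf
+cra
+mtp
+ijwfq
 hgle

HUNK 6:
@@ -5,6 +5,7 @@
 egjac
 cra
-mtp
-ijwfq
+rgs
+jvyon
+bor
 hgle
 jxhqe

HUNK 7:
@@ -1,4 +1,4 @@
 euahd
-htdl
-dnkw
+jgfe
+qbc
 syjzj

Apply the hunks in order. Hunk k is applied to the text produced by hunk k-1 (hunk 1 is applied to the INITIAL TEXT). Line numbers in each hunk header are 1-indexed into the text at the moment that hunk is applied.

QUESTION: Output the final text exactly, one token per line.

Answer: euahd
jgfe
qbc
syjzj
egjac
cra
rgs
jvyon
bor
hgle
jxhqe
cqjdd
xza
huyhv

Derivation:
Hunk 1: at line 4 remove [gsfe,yodgr,ekd] add [oajwf,nadq,pwy] -> 12 lines: euahd htdl dnkw syjzj egjac oajwf nadq pwy dvsd enlyw wndj huyhv
Hunk 2: at line 4 remove [oajwf,nadq,pwy] add [zdumc,mtf,maho] -> 12 lines: euahd htdl dnkw syjzj egjac zdumc mtf maho dvsd enlyw wndj huyhv
Hunk 3: at line 9 remove [enlyw,wndj] add [xza] -> 11 lines: euahd htdl dnkw syjzj egjac zdumc mtf maho dvsd xza huyhv
Hunk 4: at line 7 remove [maho,dvsd] add [hgle,jxhqe,cqjdd] -> 12 lines: euahd htdl dnkw syjzj egjac zdumc mtf hgle jxhqe cqjdd xza huyhv
Hunk 5: at line 5 remove [zdumc,mtf] add [cra,mtp,ijwfq] -> 13 lines: euahd htdl dnkw syjzj egjac cra mtp ijwfq hgle jxhqe cqjdd xza huyhv
Hunk 6: at line 5 remove [mtp,ijwfq] add [rgs,jvyon,bor] -> 14 lines: euahd htdl dnkw syjzj egjac cra rgs jvyon bor hgle jxhqe cqjdd xza huyhv
Hunk 7: at line 1 remove [htdl,dnkw] add [jgfe,qbc] -> 14 lines: euahd jgfe qbc syjzj egjac cra rgs jvyon bor hgle jxhqe cqjdd xza huyhv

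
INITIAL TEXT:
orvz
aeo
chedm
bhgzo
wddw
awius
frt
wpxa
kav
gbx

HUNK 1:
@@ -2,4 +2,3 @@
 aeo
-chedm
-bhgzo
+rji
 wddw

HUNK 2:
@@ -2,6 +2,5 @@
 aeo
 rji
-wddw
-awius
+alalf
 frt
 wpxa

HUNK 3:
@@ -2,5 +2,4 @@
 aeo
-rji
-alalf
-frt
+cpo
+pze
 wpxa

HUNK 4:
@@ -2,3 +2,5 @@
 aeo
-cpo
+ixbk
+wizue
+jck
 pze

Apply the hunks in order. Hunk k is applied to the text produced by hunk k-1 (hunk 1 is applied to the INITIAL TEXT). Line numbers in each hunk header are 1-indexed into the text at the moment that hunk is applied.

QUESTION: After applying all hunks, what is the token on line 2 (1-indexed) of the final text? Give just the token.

Hunk 1: at line 2 remove [chedm,bhgzo] add [rji] -> 9 lines: orvz aeo rji wddw awius frt wpxa kav gbx
Hunk 2: at line 2 remove [wddw,awius] add [alalf] -> 8 lines: orvz aeo rji alalf frt wpxa kav gbx
Hunk 3: at line 2 remove [rji,alalf,frt] add [cpo,pze] -> 7 lines: orvz aeo cpo pze wpxa kav gbx
Hunk 4: at line 2 remove [cpo] add [ixbk,wizue,jck] -> 9 lines: orvz aeo ixbk wizue jck pze wpxa kav gbx
Final line 2: aeo

Answer: aeo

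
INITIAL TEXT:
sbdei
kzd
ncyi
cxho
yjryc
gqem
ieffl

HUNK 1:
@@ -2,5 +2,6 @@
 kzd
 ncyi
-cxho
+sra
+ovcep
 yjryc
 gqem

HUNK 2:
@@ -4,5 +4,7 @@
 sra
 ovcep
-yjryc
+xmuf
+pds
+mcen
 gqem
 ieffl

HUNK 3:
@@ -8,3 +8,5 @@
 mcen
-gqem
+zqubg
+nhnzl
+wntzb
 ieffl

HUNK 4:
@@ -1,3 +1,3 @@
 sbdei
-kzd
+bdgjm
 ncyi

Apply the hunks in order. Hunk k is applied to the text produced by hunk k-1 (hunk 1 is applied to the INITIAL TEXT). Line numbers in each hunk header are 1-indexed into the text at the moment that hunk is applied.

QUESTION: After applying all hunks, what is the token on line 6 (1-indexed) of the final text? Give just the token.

Hunk 1: at line 2 remove [cxho] add [sra,ovcep] -> 8 lines: sbdei kzd ncyi sra ovcep yjryc gqem ieffl
Hunk 2: at line 4 remove [yjryc] add [xmuf,pds,mcen] -> 10 lines: sbdei kzd ncyi sra ovcep xmuf pds mcen gqem ieffl
Hunk 3: at line 8 remove [gqem] add [zqubg,nhnzl,wntzb] -> 12 lines: sbdei kzd ncyi sra ovcep xmuf pds mcen zqubg nhnzl wntzb ieffl
Hunk 4: at line 1 remove [kzd] add [bdgjm] -> 12 lines: sbdei bdgjm ncyi sra ovcep xmuf pds mcen zqubg nhnzl wntzb ieffl
Final line 6: xmuf

Answer: xmuf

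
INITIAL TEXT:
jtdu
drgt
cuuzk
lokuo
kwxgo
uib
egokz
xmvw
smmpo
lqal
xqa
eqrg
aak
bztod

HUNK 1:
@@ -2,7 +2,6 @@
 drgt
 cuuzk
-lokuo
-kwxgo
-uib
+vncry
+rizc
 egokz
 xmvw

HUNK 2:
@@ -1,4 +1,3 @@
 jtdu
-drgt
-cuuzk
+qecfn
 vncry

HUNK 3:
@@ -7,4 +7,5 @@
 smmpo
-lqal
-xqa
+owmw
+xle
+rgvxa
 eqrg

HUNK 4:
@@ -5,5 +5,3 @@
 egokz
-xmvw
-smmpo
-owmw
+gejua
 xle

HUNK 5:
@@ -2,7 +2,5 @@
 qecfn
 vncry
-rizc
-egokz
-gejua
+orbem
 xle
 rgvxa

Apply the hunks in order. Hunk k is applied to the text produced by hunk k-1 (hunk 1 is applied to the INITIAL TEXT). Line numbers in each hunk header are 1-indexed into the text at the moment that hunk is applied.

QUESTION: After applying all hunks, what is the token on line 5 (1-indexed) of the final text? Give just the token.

Answer: xle

Derivation:
Hunk 1: at line 2 remove [lokuo,kwxgo,uib] add [vncry,rizc] -> 13 lines: jtdu drgt cuuzk vncry rizc egokz xmvw smmpo lqal xqa eqrg aak bztod
Hunk 2: at line 1 remove [drgt,cuuzk] add [qecfn] -> 12 lines: jtdu qecfn vncry rizc egokz xmvw smmpo lqal xqa eqrg aak bztod
Hunk 3: at line 7 remove [lqal,xqa] add [owmw,xle,rgvxa] -> 13 lines: jtdu qecfn vncry rizc egokz xmvw smmpo owmw xle rgvxa eqrg aak bztod
Hunk 4: at line 5 remove [xmvw,smmpo,owmw] add [gejua] -> 11 lines: jtdu qecfn vncry rizc egokz gejua xle rgvxa eqrg aak bztod
Hunk 5: at line 2 remove [rizc,egokz,gejua] add [orbem] -> 9 lines: jtdu qecfn vncry orbem xle rgvxa eqrg aak bztod
Final line 5: xle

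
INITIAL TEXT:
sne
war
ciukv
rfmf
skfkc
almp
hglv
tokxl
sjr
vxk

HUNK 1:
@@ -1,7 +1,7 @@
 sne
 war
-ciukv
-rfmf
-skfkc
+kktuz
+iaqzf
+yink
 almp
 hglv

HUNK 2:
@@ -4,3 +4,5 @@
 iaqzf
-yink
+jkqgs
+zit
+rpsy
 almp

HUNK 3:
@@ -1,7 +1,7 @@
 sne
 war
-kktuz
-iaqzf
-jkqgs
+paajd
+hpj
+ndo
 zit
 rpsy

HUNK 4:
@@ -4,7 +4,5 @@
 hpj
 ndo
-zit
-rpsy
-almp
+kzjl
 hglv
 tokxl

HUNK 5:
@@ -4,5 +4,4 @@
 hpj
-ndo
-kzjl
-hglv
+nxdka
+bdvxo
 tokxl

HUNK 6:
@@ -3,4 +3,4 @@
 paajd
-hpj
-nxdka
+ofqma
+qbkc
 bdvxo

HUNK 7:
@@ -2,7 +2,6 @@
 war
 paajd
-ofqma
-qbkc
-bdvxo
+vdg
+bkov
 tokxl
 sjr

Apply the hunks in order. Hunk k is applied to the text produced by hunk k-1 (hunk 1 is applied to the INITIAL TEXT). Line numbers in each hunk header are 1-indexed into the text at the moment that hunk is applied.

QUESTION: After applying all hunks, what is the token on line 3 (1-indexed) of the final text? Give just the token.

Answer: paajd

Derivation:
Hunk 1: at line 1 remove [ciukv,rfmf,skfkc] add [kktuz,iaqzf,yink] -> 10 lines: sne war kktuz iaqzf yink almp hglv tokxl sjr vxk
Hunk 2: at line 4 remove [yink] add [jkqgs,zit,rpsy] -> 12 lines: sne war kktuz iaqzf jkqgs zit rpsy almp hglv tokxl sjr vxk
Hunk 3: at line 1 remove [kktuz,iaqzf,jkqgs] add [paajd,hpj,ndo] -> 12 lines: sne war paajd hpj ndo zit rpsy almp hglv tokxl sjr vxk
Hunk 4: at line 4 remove [zit,rpsy,almp] add [kzjl] -> 10 lines: sne war paajd hpj ndo kzjl hglv tokxl sjr vxk
Hunk 5: at line 4 remove [ndo,kzjl,hglv] add [nxdka,bdvxo] -> 9 lines: sne war paajd hpj nxdka bdvxo tokxl sjr vxk
Hunk 6: at line 3 remove [hpj,nxdka] add [ofqma,qbkc] -> 9 lines: sne war paajd ofqma qbkc bdvxo tokxl sjr vxk
Hunk 7: at line 2 remove [ofqma,qbkc,bdvxo] add [vdg,bkov] -> 8 lines: sne war paajd vdg bkov tokxl sjr vxk
Final line 3: paajd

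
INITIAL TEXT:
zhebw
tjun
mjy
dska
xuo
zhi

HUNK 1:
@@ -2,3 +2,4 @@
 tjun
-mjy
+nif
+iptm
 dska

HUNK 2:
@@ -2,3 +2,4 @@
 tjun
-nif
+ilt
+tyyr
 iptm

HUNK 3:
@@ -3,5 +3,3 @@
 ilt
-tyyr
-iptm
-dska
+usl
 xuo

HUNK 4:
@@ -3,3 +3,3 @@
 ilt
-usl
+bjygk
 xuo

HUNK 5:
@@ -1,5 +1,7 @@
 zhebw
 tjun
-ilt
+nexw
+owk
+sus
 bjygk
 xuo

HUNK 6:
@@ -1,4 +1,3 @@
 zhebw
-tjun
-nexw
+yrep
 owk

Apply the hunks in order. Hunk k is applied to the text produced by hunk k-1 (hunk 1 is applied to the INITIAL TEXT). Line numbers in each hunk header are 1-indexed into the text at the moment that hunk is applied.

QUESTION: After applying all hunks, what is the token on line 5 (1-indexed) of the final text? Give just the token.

Hunk 1: at line 2 remove [mjy] add [nif,iptm] -> 7 lines: zhebw tjun nif iptm dska xuo zhi
Hunk 2: at line 2 remove [nif] add [ilt,tyyr] -> 8 lines: zhebw tjun ilt tyyr iptm dska xuo zhi
Hunk 3: at line 3 remove [tyyr,iptm,dska] add [usl] -> 6 lines: zhebw tjun ilt usl xuo zhi
Hunk 4: at line 3 remove [usl] add [bjygk] -> 6 lines: zhebw tjun ilt bjygk xuo zhi
Hunk 5: at line 1 remove [ilt] add [nexw,owk,sus] -> 8 lines: zhebw tjun nexw owk sus bjygk xuo zhi
Hunk 6: at line 1 remove [tjun,nexw] add [yrep] -> 7 lines: zhebw yrep owk sus bjygk xuo zhi
Final line 5: bjygk

Answer: bjygk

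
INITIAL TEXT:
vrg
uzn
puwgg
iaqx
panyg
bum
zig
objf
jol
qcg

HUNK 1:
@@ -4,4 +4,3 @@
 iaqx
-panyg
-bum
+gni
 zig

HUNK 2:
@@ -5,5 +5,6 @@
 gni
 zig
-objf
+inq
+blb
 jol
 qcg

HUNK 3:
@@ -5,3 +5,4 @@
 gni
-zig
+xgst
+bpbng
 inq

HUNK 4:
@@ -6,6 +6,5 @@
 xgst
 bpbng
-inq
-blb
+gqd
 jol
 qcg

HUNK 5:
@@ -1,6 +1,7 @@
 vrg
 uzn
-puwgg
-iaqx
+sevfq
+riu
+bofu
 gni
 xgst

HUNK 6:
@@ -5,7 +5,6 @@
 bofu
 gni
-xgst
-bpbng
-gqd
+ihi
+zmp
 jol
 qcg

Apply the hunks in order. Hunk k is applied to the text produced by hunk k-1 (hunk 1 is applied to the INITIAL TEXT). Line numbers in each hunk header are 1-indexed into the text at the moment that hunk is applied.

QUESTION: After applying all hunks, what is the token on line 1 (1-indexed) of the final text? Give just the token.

Answer: vrg

Derivation:
Hunk 1: at line 4 remove [panyg,bum] add [gni] -> 9 lines: vrg uzn puwgg iaqx gni zig objf jol qcg
Hunk 2: at line 5 remove [objf] add [inq,blb] -> 10 lines: vrg uzn puwgg iaqx gni zig inq blb jol qcg
Hunk 3: at line 5 remove [zig] add [xgst,bpbng] -> 11 lines: vrg uzn puwgg iaqx gni xgst bpbng inq blb jol qcg
Hunk 4: at line 6 remove [inq,blb] add [gqd] -> 10 lines: vrg uzn puwgg iaqx gni xgst bpbng gqd jol qcg
Hunk 5: at line 1 remove [puwgg,iaqx] add [sevfq,riu,bofu] -> 11 lines: vrg uzn sevfq riu bofu gni xgst bpbng gqd jol qcg
Hunk 6: at line 5 remove [xgst,bpbng,gqd] add [ihi,zmp] -> 10 lines: vrg uzn sevfq riu bofu gni ihi zmp jol qcg
Final line 1: vrg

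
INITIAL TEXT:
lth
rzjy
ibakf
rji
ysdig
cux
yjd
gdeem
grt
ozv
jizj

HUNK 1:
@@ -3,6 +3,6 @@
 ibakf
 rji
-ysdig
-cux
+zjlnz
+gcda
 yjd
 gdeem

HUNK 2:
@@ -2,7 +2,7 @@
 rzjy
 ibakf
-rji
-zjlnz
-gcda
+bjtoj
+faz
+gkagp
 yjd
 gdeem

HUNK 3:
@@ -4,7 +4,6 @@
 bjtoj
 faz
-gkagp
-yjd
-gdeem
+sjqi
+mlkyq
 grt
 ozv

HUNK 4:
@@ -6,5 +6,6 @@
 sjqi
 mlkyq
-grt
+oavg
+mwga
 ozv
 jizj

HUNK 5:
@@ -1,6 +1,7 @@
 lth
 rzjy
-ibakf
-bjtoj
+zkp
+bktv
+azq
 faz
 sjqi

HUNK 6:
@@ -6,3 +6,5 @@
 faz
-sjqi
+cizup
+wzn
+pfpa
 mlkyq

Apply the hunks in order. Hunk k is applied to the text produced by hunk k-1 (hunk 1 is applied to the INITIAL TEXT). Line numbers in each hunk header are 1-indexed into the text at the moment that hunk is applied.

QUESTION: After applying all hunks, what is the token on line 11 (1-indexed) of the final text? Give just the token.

Hunk 1: at line 3 remove [ysdig,cux] add [zjlnz,gcda] -> 11 lines: lth rzjy ibakf rji zjlnz gcda yjd gdeem grt ozv jizj
Hunk 2: at line 2 remove [rji,zjlnz,gcda] add [bjtoj,faz,gkagp] -> 11 lines: lth rzjy ibakf bjtoj faz gkagp yjd gdeem grt ozv jizj
Hunk 3: at line 4 remove [gkagp,yjd,gdeem] add [sjqi,mlkyq] -> 10 lines: lth rzjy ibakf bjtoj faz sjqi mlkyq grt ozv jizj
Hunk 4: at line 6 remove [grt] add [oavg,mwga] -> 11 lines: lth rzjy ibakf bjtoj faz sjqi mlkyq oavg mwga ozv jizj
Hunk 5: at line 1 remove [ibakf,bjtoj] add [zkp,bktv,azq] -> 12 lines: lth rzjy zkp bktv azq faz sjqi mlkyq oavg mwga ozv jizj
Hunk 6: at line 6 remove [sjqi] add [cizup,wzn,pfpa] -> 14 lines: lth rzjy zkp bktv azq faz cizup wzn pfpa mlkyq oavg mwga ozv jizj
Final line 11: oavg

Answer: oavg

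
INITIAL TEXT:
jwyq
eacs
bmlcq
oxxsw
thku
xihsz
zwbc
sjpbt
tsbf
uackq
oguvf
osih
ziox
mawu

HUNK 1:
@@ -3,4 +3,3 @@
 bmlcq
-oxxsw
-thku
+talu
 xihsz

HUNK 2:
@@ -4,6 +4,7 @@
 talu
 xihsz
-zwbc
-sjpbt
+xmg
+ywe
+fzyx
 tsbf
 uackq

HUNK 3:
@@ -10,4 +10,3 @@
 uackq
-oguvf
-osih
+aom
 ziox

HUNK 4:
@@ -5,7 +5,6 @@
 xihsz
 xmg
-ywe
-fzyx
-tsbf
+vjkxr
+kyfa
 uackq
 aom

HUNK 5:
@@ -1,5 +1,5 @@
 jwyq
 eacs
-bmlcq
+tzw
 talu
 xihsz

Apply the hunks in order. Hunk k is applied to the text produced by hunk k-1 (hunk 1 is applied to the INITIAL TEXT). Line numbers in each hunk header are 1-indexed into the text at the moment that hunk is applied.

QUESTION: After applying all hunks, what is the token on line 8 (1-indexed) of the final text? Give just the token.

Answer: kyfa

Derivation:
Hunk 1: at line 3 remove [oxxsw,thku] add [talu] -> 13 lines: jwyq eacs bmlcq talu xihsz zwbc sjpbt tsbf uackq oguvf osih ziox mawu
Hunk 2: at line 4 remove [zwbc,sjpbt] add [xmg,ywe,fzyx] -> 14 lines: jwyq eacs bmlcq talu xihsz xmg ywe fzyx tsbf uackq oguvf osih ziox mawu
Hunk 3: at line 10 remove [oguvf,osih] add [aom] -> 13 lines: jwyq eacs bmlcq talu xihsz xmg ywe fzyx tsbf uackq aom ziox mawu
Hunk 4: at line 5 remove [ywe,fzyx,tsbf] add [vjkxr,kyfa] -> 12 lines: jwyq eacs bmlcq talu xihsz xmg vjkxr kyfa uackq aom ziox mawu
Hunk 5: at line 1 remove [bmlcq] add [tzw] -> 12 lines: jwyq eacs tzw talu xihsz xmg vjkxr kyfa uackq aom ziox mawu
Final line 8: kyfa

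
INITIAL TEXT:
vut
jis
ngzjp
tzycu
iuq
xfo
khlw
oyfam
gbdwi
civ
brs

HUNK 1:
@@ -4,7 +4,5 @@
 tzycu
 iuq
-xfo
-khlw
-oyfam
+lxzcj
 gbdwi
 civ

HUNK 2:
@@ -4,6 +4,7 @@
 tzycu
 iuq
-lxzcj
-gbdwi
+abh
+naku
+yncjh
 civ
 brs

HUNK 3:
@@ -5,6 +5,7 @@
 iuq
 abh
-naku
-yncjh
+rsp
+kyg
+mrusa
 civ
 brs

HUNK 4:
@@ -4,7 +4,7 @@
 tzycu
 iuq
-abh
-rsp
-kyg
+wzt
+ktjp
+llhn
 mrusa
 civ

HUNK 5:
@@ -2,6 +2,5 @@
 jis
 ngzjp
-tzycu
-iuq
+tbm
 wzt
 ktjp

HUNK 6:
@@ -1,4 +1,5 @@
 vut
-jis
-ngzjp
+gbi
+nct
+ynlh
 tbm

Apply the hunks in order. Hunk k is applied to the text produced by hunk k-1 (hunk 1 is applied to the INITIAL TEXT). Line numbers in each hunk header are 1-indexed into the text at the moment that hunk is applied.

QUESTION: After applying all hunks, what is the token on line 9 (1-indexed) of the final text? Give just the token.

Hunk 1: at line 4 remove [xfo,khlw,oyfam] add [lxzcj] -> 9 lines: vut jis ngzjp tzycu iuq lxzcj gbdwi civ brs
Hunk 2: at line 4 remove [lxzcj,gbdwi] add [abh,naku,yncjh] -> 10 lines: vut jis ngzjp tzycu iuq abh naku yncjh civ brs
Hunk 3: at line 5 remove [naku,yncjh] add [rsp,kyg,mrusa] -> 11 lines: vut jis ngzjp tzycu iuq abh rsp kyg mrusa civ brs
Hunk 4: at line 4 remove [abh,rsp,kyg] add [wzt,ktjp,llhn] -> 11 lines: vut jis ngzjp tzycu iuq wzt ktjp llhn mrusa civ brs
Hunk 5: at line 2 remove [tzycu,iuq] add [tbm] -> 10 lines: vut jis ngzjp tbm wzt ktjp llhn mrusa civ brs
Hunk 6: at line 1 remove [jis,ngzjp] add [gbi,nct,ynlh] -> 11 lines: vut gbi nct ynlh tbm wzt ktjp llhn mrusa civ brs
Final line 9: mrusa

Answer: mrusa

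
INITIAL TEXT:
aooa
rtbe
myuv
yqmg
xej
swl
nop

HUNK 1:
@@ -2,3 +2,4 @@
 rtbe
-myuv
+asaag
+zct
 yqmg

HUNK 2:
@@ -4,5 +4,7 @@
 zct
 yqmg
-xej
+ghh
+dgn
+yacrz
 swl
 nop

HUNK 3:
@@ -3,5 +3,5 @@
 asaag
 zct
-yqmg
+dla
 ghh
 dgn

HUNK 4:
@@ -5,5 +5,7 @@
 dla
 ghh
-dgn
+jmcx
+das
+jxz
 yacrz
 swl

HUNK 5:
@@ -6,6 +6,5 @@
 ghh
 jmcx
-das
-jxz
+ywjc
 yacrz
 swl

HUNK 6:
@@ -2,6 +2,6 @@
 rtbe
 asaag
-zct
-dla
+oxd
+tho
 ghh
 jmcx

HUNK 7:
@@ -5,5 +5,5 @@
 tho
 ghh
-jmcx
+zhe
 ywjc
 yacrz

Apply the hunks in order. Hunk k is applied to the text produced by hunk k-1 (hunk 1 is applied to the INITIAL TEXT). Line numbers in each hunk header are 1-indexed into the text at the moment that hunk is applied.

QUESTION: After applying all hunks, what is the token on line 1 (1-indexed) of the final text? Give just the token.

Answer: aooa

Derivation:
Hunk 1: at line 2 remove [myuv] add [asaag,zct] -> 8 lines: aooa rtbe asaag zct yqmg xej swl nop
Hunk 2: at line 4 remove [xej] add [ghh,dgn,yacrz] -> 10 lines: aooa rtbe asaag zct yqmg ghh dgn yacrz swl nop
Hunk 3: at line 3 remove [yqmg] add [dla] -> 10 lines: aooa rtbe asaag zct dla ghh dgn yacrz swl nop
Hunk 4: at line 5 remove [dgn] add [jmcx,das,jxz] -> 12 lines: aooa rtbe asaag zct dla ghh jmcx das jxz yacrz swl nop
Hunk 5: at line 6 remove [das,jxz] add [ywjc] -> 11 lines: aooa rtbe asaag zct dla ghh jmcx ywjc yacrz swl nop
Hunk 6: at line 2 remove [zct,dla] add [oxd,tho] -> 11 lines: aooa rtbe asaag oxd tho ghh jmcx ywjc yacrz swl nop
Hunk 7: at line 5 remove [jmcx] add [zhe] -> 11 lines: aooa rtbe asaag oxd tho ghh zhe ywjc yacrz swl nop
Final line 1: aooa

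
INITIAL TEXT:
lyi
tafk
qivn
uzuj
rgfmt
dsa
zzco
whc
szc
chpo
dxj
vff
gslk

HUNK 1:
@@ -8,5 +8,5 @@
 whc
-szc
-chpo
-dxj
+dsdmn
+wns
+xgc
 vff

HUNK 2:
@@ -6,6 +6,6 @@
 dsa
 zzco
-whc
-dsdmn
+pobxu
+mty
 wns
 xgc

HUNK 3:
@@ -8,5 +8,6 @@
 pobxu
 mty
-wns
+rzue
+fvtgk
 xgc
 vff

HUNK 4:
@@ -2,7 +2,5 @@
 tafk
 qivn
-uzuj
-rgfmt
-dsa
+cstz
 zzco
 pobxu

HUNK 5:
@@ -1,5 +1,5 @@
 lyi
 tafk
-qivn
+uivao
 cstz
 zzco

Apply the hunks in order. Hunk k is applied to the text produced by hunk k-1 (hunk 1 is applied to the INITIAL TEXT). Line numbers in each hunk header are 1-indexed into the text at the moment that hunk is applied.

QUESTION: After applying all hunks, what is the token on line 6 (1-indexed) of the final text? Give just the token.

Hunk 1: at line 8 remove [szc,chpo,dxj] add [dsdmn,wns,xgc] -> 13 lines: lyi tafk qivn uzuj rgfmt dsa zzco whc dsdmn wns xgc vff gslk
Hunk 2: at line 6 remove [whc,dsdmn] add [pobxu,mty] -> 13 lines: lyi tafk qivn uzuj rgfmt dsa zzco pobxu mty wns xgc vff gslk
Hunk 3: at line 8 remove [wns] add [rzue,fvtgk] -> 14 lines: lyi tafk qivn uzuj rgfmt dsa zzco pobxu mty rzue fvtgk xgc vff gslk
Hunk 4: at line 2 remove [uzuj,rgfmt,dsa] add [cstz] -> 12 lines: lyi tafk qivn cstz zzco pobxu mty rzue fvtgk xgc vff gslk
Hunk 5: at line 1 remove [qivn] add [uivao] -> 12 lines: lyi tafk uivao cstz zzco pobxu mty rzue fvtgk xgc vff gslk
Final line 6: pobxu

Answer: pobxu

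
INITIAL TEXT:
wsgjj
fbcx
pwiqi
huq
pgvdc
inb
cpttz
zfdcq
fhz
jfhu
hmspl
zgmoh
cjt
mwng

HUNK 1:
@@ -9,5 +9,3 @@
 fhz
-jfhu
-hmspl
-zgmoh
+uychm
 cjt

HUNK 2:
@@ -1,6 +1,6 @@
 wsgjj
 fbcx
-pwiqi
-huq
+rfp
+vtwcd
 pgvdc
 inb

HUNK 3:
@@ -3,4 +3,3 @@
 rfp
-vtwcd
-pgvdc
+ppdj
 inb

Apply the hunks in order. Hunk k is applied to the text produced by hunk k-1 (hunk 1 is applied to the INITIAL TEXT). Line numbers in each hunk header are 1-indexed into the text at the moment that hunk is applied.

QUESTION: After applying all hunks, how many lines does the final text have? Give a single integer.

Hunk 1: at line 9 remove [jfhu,hmspl,zgmoh] add [uychm] -> 12 lines: wsgjj fbcx pwiqi huq pgvdc inb cpttz zfdcq fhz uychm cjt mwng
Hunk 2: at line 1 remove [pwiqi,huq] add [rfp,vtwcd] -> 12 lines: wsgjj fbcx rfp vtwcd pgvdc inb cpttz zfdcq fhz uychm cjt mwng
Hunk 3: at line 3 remove [vtwcd,pgvdc] add [ppdj] -> 11 lines: wsgjj fbcx rfp ppdj inb cpttz zfdcq fhz uychm cjt mwng
Final line count: 11

Answer: 11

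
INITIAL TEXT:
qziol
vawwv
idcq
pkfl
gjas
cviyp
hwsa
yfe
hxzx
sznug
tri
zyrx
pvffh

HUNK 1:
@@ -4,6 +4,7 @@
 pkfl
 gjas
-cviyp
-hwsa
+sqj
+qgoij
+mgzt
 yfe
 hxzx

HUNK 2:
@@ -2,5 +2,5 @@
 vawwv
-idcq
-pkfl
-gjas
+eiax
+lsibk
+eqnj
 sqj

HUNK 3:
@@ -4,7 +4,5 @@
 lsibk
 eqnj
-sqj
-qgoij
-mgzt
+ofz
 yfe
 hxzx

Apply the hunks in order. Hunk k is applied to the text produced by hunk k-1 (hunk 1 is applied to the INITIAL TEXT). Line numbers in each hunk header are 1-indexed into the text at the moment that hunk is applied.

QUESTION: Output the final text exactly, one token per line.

Hunk 1: at line 4 remove [cviyp,hwsa] add [sqj,qgoij,mgzt] -> 14 lines: qziol vawwv idcq pkfl gjas sqj qgoij mgzt yfe hxzx sznug tri zyrx pvffh
Hunk 2: at line 2 remove [idcq,pkfl,gjas] add [eiax,lsibk,eqnj] -> 14 lines: qziol vawwv eiax lsibk eqnj sqj qgoij mgzt yfe hxzx sznug tri zyrx pvffh
Hunk 3: at line 4 remove [sqj,qgoij,mgzt] add [ofz] -> 12 lines: qziol vawwv eiax lsibk eqnj ofz yfe hxzx sznug tri zyrx pvffh

Answer: qziol
vawwv
eiax
lsibk
eqnj
ofz
yfe
hxzx
sznug
tri
zyrx
pvffh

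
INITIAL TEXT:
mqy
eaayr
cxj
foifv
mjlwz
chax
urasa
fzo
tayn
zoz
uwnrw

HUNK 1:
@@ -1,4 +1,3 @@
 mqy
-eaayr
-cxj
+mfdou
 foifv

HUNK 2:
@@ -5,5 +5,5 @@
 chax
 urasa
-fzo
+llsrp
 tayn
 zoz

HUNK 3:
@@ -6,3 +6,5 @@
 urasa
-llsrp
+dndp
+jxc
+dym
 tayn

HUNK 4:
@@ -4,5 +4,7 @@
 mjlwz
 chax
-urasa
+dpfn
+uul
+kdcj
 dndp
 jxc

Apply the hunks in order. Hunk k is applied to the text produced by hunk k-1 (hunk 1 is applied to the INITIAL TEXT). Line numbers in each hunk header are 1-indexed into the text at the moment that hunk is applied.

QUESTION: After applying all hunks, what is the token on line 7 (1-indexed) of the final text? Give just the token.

Answer: uul

Derivation:
Hunk 1: at line 1 remove [eaayr,cxj] add [mfdou] -> 10 lines: mqy mfdou foifv mjlwz chax urasa fzo tayn zoz uwnrw
Hunk 2: at line 5 remove [fzo] add [llsrp] -> 10 lines: mqy mfdou foifv mjlwz chax urasa llsrp tayn zoz uwnrw
Hunk 3: at line 6 remove [llsrp] add [dndp,jxc,dym] -> 12 lines: mqy mfdou foifv mjlwz chax urasa dndp jxc dym tayn zoz uwnrw
Hunk 4: at line 4 remove [urasa] add [dpfn,uul,kdcj] -> 14 lines: mqy mfdou foifv mjlwz chax dpfn uul kdcj dndp jxc dym tayn zoz uwnrw
Final line 7: uul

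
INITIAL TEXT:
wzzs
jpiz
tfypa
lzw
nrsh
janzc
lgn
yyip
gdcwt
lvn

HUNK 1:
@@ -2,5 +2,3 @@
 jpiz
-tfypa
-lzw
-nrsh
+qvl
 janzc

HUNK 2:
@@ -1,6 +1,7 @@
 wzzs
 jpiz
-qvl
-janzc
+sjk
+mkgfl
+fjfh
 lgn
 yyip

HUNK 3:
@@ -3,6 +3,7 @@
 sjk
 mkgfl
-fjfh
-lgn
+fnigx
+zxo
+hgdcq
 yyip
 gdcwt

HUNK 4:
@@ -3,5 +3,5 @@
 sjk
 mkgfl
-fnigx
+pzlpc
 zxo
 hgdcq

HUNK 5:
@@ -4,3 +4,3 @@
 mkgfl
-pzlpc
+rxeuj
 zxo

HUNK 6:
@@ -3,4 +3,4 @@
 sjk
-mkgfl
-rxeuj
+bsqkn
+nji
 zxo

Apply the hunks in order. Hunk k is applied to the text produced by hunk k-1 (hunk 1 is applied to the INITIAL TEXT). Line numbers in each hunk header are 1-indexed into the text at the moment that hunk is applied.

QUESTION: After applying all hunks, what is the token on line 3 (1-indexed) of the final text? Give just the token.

Hunk 1: at line 2 remove [tfypa,lzw,nrsh] add [qvl] -> 8 lines: wzzs jpiz qvl janzc lgn yyip gdcwt lvn
Hunk 2: at line 1 remove [qvl,janzc] add [sjk,mkgfl,fjfh] -> 9 lines: wzzs jpiz sjk mkgfl fjfh lgn yyip gdcwt lvn
Hunk 3: at line 3 remove [fjfh,lgn] add [fnigx,zxo,hgdcq] -> 10 lines: wzzs jpiz sjk mkgfl fnigx zxo hgdcq yyip gdcwt lvn
Hunk 4: at line 3 remove [fnigx] add [pzlpc] -> 10 lines: wzzs jpiz sjk mkgfl pzlpc zxo hgdcq yyip gdcwt lvn
Hunk 5: at line 4 remove [pzlpc] add [rxeuj] -> 10 lines: wzzs jpiz sjk mkgfl rxeuj zxo hgdcq yyip gdcwt lvn
Hunk 6: at line 3 remove [mkgfl,rxeuj] add [bsqkn,nji] -> 10 lines: wzzs jpiz sjk bsqkn nji zxo hgdcq yyip gdcwt lvn
Final line 3: sjk

Answer: sjk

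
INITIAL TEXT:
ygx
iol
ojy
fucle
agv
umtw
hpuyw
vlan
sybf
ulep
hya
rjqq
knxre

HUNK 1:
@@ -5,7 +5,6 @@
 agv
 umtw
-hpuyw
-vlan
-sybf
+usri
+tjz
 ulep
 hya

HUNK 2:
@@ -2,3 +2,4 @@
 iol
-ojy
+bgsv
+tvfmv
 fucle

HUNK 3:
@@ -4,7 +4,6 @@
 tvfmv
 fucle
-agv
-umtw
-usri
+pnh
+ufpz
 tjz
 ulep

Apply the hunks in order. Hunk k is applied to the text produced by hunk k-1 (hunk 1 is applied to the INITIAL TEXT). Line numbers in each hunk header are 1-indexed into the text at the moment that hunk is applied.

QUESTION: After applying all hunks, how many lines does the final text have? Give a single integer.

Hunk 1: at line 5 remove [hpuyw,vlan,sybf] add [usri,tjz] -> 12 lines: ygx iol ojy fucle agv umtw usri tjz ulep hya rjqq knxre
Hunk 2: at line 2 remove [ojy] add [bgsv,tvfmv] -> 13 lines: ygx iol bgsv tvfmv fucle agv umtw usri tjz ulep hya rjqq knxre
Hunk 3: at line 4 remove [agv,umtw,usri] add [pnh,ufpz] -> 12 lines: ygx iol bgsv tvfmv fucle pnh ufpz tjz ulep hya rjqq knxre
Final line count: 12

Answer: 12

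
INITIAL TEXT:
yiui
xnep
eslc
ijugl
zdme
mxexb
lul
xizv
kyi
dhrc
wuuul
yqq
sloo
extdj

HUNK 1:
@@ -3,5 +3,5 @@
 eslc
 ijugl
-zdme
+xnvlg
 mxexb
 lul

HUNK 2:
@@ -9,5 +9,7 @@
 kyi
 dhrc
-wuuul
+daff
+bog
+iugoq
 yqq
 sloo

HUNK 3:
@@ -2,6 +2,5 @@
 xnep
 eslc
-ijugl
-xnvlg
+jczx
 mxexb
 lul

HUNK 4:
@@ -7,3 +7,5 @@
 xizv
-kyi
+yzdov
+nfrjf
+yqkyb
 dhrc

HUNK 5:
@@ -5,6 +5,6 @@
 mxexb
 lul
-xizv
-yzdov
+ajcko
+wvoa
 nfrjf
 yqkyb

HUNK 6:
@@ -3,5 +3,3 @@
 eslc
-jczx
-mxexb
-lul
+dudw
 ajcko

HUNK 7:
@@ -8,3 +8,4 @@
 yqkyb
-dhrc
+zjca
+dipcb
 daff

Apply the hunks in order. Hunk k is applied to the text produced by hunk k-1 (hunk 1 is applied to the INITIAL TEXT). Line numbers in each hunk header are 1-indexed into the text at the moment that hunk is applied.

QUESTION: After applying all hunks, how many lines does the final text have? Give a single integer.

Hunk 1: at line 3 remove [zdme] add [xnvlg] -> 14 lines: yiui xnep eslc ijugl xnvlg mxexb lul xizv kyi dhrc wuuul yqq sloo extdj
Hunk 2: at line 9 remove [wuuul] add [daff,bog,iugoq] -> 16 lines: yiui xnep eslc ijugl xnvlg mxexb lul xizv kyi dhrc daff bog iugoq yqq sloo extdj
Hunk 3: at line 2 remove [ijugl,xnvlg] add [jczx] -> 15 lines: yiui xnep eslc jczx mxexb lul xizv kyi dhrc daff bog iugoq yqq sloo extdj
Hunk 4: at line 7 remove [kyi] add [yzdov,nfrjf,yqkyb] -> 17 lines: yiui xnep eslc jczx mxexb lul xizv yzdov nfrjf yqkyb dhrc daff bog iugoq yqq sloo extdj
Hunk 5: at line 5 remove [xizv,yzdov] add [ajcko,wvoa] -> 17 lines: yiui xnep eslc jczx mxexb lul ajcko wvoa nfrjf yqkyb dhrc daff bog iugoq yqq sloo extdj
Hunk 6: at line 3 remove [jczx,mxexb,lul] add [dudw] -> 15 lines: yiui xnep eslc dudw ajcko wvoa nfrjf yqkyb dhrc daff bog iugoq yqq sloo extdj
Hunk 7: at line 8 remove [dhrc] add [zjca,dipcb] -> 16 lines: yiui xnep eslc dudw ajcko wvoa nfrjf yqkyb zjca dipcb daff bog iugoq yqq sloo extdj
Final line count: 16

Answer: 16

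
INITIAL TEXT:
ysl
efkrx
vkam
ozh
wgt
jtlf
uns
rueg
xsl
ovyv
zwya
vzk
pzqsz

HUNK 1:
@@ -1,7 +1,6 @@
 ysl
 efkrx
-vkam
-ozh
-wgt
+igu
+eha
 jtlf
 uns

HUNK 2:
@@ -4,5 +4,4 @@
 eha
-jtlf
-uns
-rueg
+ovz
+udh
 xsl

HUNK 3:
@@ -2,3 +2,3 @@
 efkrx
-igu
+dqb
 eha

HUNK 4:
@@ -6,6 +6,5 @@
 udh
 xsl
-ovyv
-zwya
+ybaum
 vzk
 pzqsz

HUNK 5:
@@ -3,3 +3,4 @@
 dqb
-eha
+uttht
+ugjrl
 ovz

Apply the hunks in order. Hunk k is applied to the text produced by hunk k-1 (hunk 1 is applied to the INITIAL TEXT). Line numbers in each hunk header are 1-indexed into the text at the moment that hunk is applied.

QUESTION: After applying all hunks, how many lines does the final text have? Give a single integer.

Hunk 1: at line 1 remove [vkam,ozh,wgt] add [igu,eha] -> 12 lines: ysl efkrx igu eha jtlf uns rueg xsl ovyv zwya vzk pzqsz
Hunk 2: at line 4 remove [jtlf,uns,rueg] add [ovz,udh] -> 11 lines: ysl efkrx igu eha ovz udh xsl ovyv zwya vzk pzqsz
Hunk 3: at line 2 remove [igu] add [dqb] -> 11 lines: ysl efkrx dqb eha ovz udh xsl ovyv zwya vzk pzqsz
Hunk 4: at line 6 remove [ovyv,zwya] add [ybaum] -> 10 lines: ysl efkrx dqb eha ovz udh xsl ybaum vzk pzqsz
Hunk 5: at line 3 remove [eha] add [uttht,ugjrl] -> 11 lines: ysl efkrx dqb uttht ugjrl ovz udh xsl ybaum vzk pzqsz
Final line count: 11

Answer: 11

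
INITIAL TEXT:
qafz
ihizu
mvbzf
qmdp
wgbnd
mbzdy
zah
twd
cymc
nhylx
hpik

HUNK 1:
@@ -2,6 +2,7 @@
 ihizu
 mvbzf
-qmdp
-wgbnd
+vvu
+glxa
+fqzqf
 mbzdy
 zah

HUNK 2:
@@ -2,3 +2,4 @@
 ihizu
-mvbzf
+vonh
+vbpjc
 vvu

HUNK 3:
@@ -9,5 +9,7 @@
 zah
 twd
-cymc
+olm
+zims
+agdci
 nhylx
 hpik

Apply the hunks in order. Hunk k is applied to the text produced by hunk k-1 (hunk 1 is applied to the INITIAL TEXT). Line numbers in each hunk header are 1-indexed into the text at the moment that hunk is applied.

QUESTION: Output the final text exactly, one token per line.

Hunk 1: at line 2 remove [qmdp,wgbnd] add [vvu,glxa,fqzqf] -> 12 lines: qafz ihizu mvbzf vvu glxa fqzqf mbzdy zah twd cymc nhylx hpik
Hunk 2: at line 2 remove [mvbzf] add [vonh,vbpjc] -> 13 lines: qafz ihizu vonh vbpjc vvu glxa fqzqf mbzdy zah twd cymc nhylx hpik
Hunk 3: at line 9 remove [cymc] add [olm,zims,agdci] -> 15 lines: qafz ihizu vonh vbpjc vvu glxa fqzqf mbzdy zah twd olm zims agdci nhylx hpik

Answer: qafz
ihizu
vonh
vbpjc
vvu
glxa
fqzqf
mbzdy
zah
twd
olm
zims
agdci
nhylx
hpik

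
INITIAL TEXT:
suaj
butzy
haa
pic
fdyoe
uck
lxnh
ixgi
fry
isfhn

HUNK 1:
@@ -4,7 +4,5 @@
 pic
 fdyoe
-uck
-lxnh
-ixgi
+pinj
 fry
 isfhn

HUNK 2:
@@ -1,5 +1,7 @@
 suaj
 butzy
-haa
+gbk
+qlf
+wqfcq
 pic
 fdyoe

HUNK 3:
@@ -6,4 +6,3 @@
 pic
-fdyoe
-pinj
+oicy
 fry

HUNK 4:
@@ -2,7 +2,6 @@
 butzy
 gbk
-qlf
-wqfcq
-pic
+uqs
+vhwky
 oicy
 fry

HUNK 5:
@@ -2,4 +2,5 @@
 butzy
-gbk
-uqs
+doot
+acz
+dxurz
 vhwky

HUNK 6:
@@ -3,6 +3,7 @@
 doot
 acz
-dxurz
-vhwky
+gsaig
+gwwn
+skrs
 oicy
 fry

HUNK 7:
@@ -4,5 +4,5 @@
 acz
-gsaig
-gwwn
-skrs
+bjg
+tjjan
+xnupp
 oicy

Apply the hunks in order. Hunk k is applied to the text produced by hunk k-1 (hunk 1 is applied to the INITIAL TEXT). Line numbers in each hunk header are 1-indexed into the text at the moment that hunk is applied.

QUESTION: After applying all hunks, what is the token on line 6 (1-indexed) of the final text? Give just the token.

Answer: tjjan

Derivation:
Hunk 1: at line 4 remove [uck,lxnh,ixgi] add [pinj] -> 8 lines: suaj butzy haa pic fdyoe pinj fry isfhn
Hunk 2: at line 1 remove [haa] add [gbk,qlf,wqfcq] -> 10 lines: suaj butzy gbk qlf wqfcq pic fdyoe pinj fry isfhn
Hunk 3: at line 6 remove [fdyoe,pinj] add [oicy] -> 9 lines: suaj butzy gbk qlf wqfcq pic oicy fry isfhn
Hunk 4: at line 2 remove [qlf,wqfcq,pic] add [uqs,vhwky] -> 8 lines: suaj butzy gbk uqs vhwky oicy fry isfhn
Hunk 5: at line 2 remove [gbk,uqs] add [doot,acz,dxurz] -> 9 lines: suaj butzy doot acz dxurz vhwky oicy fry isfhn
Hunk 6: at line 3 remove [dxurz,vhwky] add [gsaig,gwwn,skrs] -> 10 lines: suaj butzy doot acz gsaig gwwn skrs oicy fry isfhn
Hunk 7: at line 4 remove [gsaig,gwwn,skrs] add [bjg,tjjan,xnupp] -> 10 lines: suaj butzy doot acz bjg tjjan xnupp oicy fry isfhn
Final line 6: tjjan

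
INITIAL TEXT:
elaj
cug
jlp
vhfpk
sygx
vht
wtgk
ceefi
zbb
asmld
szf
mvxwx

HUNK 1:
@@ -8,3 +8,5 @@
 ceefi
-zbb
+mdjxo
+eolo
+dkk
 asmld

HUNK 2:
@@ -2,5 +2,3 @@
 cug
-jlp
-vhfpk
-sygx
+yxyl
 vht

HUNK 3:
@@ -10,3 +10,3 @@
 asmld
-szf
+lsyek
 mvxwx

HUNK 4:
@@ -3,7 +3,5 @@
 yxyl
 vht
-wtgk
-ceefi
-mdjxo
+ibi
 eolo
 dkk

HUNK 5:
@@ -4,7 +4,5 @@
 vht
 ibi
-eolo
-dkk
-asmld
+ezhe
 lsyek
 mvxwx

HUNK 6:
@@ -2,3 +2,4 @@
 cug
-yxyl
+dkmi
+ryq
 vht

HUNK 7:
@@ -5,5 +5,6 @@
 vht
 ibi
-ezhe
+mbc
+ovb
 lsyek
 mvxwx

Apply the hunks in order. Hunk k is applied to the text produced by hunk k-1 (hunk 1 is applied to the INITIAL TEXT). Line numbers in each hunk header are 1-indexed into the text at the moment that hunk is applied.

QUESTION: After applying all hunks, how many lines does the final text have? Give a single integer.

Answer: 10

Derivation:
Hunk 1: at line 8 remove [zbb] add [mdjxo,eolo,dkk] -> 14 lines: elaj cug jlp vhfpk sygx vht wtgk ceefi mdjxo eolo dkk asmld szf mvxwx
Hunk 2: at line 2 remove [jlp,vhfpk,sygx] add [yxyl] -> 12 lines: elaj cug yxyl vht wtgk ceefi mdjxo eolo dkk asmld szf mvxwx
Hunk 3: at line 10 remove [szf] add [lsyek] -> 12 lines: elaj cug yxyl vht wtgk ceefi mdjxo eolo dkk asmld lsyek mvxwx
Hunk 4: at line 3 remove [wtgk,ceefi,mdjxo] add [ibi] -> 10 lines: elaj cug yxyl vht ibi eolo dkk asmld lsyek mvxwx
Hunk 5: at line 4 remove [eolo,dkk,asmld] add [ezhe] -> 8 lines: elaj cug yxyl vht ibi ezhe lsyek mvxwx
Hunk 6: at line 2 remove [yxyl] add [dkmi,ryq] -> 9 lines: elaj cug dkmi ryq vht ibi ezhe lsyek mvxwx
Hunk 7: at line 5 remove [ezhe] add [mbc,ovb] -> 10 lines: elaj cug dkmi ryq vht ibi mbc ovb lsyek mvxwx
Final line count: 10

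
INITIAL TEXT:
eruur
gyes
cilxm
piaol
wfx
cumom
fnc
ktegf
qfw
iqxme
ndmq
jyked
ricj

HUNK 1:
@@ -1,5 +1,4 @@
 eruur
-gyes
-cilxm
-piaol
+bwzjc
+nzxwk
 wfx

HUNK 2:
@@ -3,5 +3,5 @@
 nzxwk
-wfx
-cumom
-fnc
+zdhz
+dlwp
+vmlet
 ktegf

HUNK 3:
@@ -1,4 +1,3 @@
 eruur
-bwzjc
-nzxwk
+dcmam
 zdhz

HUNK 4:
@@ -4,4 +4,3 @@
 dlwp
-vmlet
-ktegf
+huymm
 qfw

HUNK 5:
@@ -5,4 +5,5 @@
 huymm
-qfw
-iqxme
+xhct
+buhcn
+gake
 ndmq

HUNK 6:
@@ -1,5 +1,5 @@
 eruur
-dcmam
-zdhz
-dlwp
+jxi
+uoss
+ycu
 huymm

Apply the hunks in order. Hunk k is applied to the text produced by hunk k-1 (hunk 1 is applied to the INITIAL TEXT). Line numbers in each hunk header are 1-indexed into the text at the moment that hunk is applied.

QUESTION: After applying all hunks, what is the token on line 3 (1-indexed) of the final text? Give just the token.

Hunk 1: at line 1 remove [gyes,cilxm,piaol] add [bwzjc,nzxwk] -> 12 lines: eruur bwzjc nzxwk wfx cumom fnc ktegf qfw iqxme ndmq jyked ricj
Hunk 2: at line 3 remove [wfx,cumom,fnc] add [zdhz,dlwp,vmlet] -> 12 lines: eruur bwzjc nzxwk zdhz dlwp vmlet ktegf qfw iqxme ndmq jyked ricj
Hunk 3: at line 1 remove [bwzjc,nzxwk] add [dcmam] -> 11 lines: eruur dcmam zdhz dlwp vmlet ktegf qfw iqxme ndmq jyked ricj
Hunk 4: at line 4 remove [vmlet,ktegf] add [huymm] -> 10 lines: eruur dcmam zdhz dlwp huymm qfw iqxme ndmq jyked ricj
Hunk 5: at line 5 remove [qfw,iqxme] add [xhct,buhcn,gake] -> 11 lines: eruur dcmam zdhz dlwp huymm xhct buhcn gake ndmq jyked ricj
Hunk 6: at line 1 remove [dcmam,zdhz,dlwp] add [jxi,uoss,ycu] -> 11 lines: eruur jxi uoss ycu huymm xhct buhcn gake ndmq jyked ricj
Final line 3: uoss

Answer: uoss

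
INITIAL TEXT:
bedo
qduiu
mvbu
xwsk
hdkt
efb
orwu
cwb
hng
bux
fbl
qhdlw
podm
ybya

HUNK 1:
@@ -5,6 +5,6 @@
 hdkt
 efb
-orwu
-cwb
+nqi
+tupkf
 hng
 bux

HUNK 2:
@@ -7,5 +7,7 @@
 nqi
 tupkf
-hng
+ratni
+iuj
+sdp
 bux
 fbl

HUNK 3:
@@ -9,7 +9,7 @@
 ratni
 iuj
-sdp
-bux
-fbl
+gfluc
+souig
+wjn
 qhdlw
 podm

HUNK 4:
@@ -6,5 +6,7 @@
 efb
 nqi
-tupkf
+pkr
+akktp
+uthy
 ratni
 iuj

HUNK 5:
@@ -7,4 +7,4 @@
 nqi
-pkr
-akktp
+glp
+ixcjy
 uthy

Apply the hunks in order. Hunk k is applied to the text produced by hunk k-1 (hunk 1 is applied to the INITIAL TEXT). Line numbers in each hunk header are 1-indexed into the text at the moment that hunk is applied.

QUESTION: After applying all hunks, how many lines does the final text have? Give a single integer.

Answer: 18

Derivation:
Hunk 1: at line 5 remove [orwu,cwb] add [nqi,tupkf] -> 14 lines: bedo qduiu mvbu xwsk hdkt efb nqi tupkf hng bux fbl qhdlw podm ybya
Hunk 2: at line 7 remove [hng] add [ratni,iuj,sdp] -> 16 lines: bedo qduiu mvbu xwsk hdkt efb nqi tupkf ratni iuj sdp bux fbl qhdlw podm ybya
Hunk 3: at line 9 remove [sdp,bux,fbl] add [gfluc,souig,wjn] -> 16 lines: bedo qduiu mvbu xwsk hdkt efb nqi tupkf ratni iuj gfluc souig wjn qhdlw podm ybya
Hunk 4: at line 6 remove [tupkf] add [pkr,akktp,uthy] -> 18 lines: bedo qduiu mvbu xwsk hdkt efb nqi pkr akktp uthy ratni iuj gfluc souig wjn qhdlw podm ybya
Hunk 5: at line 7 remove [pkr,akktp] add [glp,ixcjy] -> 18 lines: bedo qduiu mvbu xwsk hdkt efb nqi glp ixcjy uthy ratni iuj gfluc souig wjn qhdlw podm ybya
Final line count: 18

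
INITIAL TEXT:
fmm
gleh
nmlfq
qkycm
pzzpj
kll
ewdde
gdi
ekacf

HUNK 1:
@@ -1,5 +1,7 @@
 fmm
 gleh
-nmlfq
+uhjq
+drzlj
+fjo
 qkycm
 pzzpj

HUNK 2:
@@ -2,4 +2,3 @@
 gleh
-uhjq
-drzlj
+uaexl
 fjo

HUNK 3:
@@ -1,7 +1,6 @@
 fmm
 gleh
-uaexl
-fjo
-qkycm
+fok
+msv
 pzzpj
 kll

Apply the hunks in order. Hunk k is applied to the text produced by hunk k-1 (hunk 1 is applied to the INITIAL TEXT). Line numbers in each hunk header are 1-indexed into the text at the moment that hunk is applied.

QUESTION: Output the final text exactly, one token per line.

Hunk 1: at line 1 remove [nmlfq] add [uhjq,drzlj,fjo] -> 11 lines: fmm gleh uhjq drzlj fjo qkycm pzzpj kll ewdde gdi ekacf
Hunk 2: at line 2 remove [uhjq,drzlj] add [uaexl] -> 10 lines: fmm gleh uaexl fjo qkycm pzzpj kll ewdde gdi ekacf
Hunk 3: at line 1 remove [uaexl,fjo,qkycm] add [fok,msv] -> 9 lines: fmm gleh fok msv pzzpj kll ewdde gdi ekacf

Answer: fmm
gleh
fok
msv
pzzpj
kll
ewdde
gdi
ekacf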